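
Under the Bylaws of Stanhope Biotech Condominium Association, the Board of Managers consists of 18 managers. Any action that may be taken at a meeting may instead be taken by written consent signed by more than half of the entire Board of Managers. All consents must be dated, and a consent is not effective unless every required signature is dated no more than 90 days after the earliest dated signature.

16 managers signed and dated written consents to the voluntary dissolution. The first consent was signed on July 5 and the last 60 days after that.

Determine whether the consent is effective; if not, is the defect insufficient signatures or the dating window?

Effective — both the signature and dating-window requirements are satisfied.

Signatures required: more than half of 18 — a majority of 18 is 10, so 10 needed; 16 signed. Sufficient.
Dating window: the latest signature is 60 days after the earliest; the limit is 90 days. Within the window.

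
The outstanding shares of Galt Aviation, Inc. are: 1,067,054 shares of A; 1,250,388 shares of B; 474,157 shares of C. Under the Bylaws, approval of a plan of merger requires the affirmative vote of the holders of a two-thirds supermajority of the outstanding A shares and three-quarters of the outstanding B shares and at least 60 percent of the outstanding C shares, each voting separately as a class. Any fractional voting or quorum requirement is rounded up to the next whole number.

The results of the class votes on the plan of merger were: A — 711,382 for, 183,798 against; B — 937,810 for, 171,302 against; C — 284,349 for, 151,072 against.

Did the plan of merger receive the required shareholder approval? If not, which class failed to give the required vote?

Not approved — the C shares did not give the required vote.

A: 2/3 of 1067054 = 711369.33, rounded up to 711370; 711,370 required, 711,382 in favor — approved.
B: 3/4 of 1250388 = 937791; 937,791 required, 937,810 in favor — approved.
C: 3/5 of 474157 = 284494.20, rounded up to 284495; 284,495 required, 284,349 in favor — not approved.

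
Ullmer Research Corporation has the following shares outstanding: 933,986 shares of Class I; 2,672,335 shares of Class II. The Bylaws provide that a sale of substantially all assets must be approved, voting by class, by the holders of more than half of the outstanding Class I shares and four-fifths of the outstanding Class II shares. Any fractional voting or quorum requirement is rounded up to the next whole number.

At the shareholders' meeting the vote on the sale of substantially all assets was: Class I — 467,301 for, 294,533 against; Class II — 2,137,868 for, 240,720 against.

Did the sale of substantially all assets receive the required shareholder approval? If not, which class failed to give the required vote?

Class I: a majority of 933986 is 466994; 466,994 required, 467,301 in favor — approved.
Class II: 4/5 of 2672335 = 2137868; 2,137,868 required, 2,137,868 in favor — approved.

Approved — every class gave the required vote.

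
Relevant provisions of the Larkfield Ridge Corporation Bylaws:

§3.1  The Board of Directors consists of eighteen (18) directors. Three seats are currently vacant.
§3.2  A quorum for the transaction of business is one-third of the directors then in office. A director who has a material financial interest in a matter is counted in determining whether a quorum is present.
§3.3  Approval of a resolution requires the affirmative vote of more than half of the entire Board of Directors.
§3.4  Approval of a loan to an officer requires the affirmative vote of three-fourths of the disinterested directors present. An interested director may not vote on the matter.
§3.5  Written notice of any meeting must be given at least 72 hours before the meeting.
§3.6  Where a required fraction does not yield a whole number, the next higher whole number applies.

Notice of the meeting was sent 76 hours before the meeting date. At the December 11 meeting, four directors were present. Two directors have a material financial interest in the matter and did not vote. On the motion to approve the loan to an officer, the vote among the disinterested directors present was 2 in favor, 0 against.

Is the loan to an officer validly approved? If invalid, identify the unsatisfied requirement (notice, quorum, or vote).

Notice: 76 hours given; 72 required (76 ≥ 72). Satisfied.
Quorum: 4 present (interested directors count toward quorum); quorum is 5. Not satisfied.
Vote: the loan to an officer requires three-fourths of the disinterested directors present (4 − 2 = 2). 3/4 of 2 = 1.50, rounded up to 2, so 2 affirmative votes are needed; 2 voted in favor. Satisfied. (Moot — without a quorum no business can be validly transacted.)

Invalid — quorum requirement not satisfied.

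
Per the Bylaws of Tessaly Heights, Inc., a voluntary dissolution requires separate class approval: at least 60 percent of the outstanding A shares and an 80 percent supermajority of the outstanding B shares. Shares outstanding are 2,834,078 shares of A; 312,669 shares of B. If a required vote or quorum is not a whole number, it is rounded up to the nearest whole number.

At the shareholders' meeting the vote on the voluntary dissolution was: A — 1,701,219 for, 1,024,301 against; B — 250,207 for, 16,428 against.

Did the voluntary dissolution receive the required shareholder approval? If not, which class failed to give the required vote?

Approved — every class gave the required vote.

A: 3/5 of 2834078 = 1700446.80, rounded up to 1700447; 1,700,447 required, 1,701,219 in favor — approved.
B: 4/5 of 312669 = 250135.20, rounded up to 250136; 250,136 required, 250,207 in favor — approved.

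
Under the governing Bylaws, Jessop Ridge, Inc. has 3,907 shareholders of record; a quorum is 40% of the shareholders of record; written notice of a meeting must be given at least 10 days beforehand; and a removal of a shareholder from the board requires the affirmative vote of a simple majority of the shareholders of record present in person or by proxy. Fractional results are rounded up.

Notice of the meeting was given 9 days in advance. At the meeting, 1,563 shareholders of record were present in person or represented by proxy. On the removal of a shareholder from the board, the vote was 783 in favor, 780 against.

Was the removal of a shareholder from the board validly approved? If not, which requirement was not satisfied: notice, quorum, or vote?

Notice: 9 days given; 10 required. Not satisfied.
Quorum: 40% of 3,907 = 1,562.80, rounded up to 1,563; 1,563 present. Satisfied.
Vote: requires a majority of those present (1,563); a majority of 1563 is 782, so 782 needed; 783 in favor. Satisfied.

Invalid — notice requirement not satisfied.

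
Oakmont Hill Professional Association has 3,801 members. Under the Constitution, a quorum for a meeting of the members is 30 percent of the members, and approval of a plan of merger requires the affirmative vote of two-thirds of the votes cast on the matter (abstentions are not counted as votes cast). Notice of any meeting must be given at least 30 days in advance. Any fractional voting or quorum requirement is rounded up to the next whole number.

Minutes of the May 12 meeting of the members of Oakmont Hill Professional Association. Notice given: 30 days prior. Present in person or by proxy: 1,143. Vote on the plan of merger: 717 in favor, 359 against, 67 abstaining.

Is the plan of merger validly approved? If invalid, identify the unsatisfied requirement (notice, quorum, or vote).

Invalid — vote requirement not satisfied.

Notice: 30 days given; 30 required. Satisfied.
Quorum: 30% of 3,801 = 1,140.30, rounded up to 1,141; 1,143 present. Satisfied.
Vote: requires two-thirds of the votes cast (1,143 − 67 abstaining = 1,076); 2/3 of 1076 = 717.33, rounded up to 718, so 718 needed; 717 in favor. Not satisfied.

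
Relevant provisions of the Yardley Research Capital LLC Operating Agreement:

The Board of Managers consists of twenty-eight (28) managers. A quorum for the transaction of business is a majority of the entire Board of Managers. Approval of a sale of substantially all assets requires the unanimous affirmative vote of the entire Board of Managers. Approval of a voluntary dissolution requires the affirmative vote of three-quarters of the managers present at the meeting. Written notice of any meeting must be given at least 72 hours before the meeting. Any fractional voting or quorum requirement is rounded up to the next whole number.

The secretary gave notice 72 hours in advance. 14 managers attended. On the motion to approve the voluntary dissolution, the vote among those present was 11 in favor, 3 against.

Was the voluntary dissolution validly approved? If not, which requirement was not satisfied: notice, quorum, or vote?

Notice: 72 hours given; 72 required (72 ≥ 72). Satisfied.
Quorum: 14 present; quorum is 15. Not satisfied.
Vote: the voluntary dissolution requires three-fourths of the managers present (14). 3/4 of 14 = 10.50, rounded up to 11, so 11 affirmative votes are needed; 11 voted in favor. Satisfied. (Moot — without a quorum no business can be validly transacted.)

Invalid — quorum requirement not satisfied.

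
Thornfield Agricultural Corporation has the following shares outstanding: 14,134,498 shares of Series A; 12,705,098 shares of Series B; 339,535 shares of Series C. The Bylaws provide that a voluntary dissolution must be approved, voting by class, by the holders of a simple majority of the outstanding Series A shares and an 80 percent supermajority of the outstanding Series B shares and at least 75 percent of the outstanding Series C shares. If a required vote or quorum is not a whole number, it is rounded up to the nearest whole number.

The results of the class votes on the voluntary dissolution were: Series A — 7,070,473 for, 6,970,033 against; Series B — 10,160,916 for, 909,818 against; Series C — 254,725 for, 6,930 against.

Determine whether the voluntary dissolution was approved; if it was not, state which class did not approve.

Not approved — the Series B shares did not give the required vote.

Series A: a majority of 14134498 is 7067250; 7,067,250 required, 7,070,473 in favor — approved.
Series B: 4/5 of 12705098 = 10164078.40, rounded up to 10164079; 10,164,079 required, 10,160,916 in favor — not approved.
Series C: 3/4 of 339535 = 254651.25, rounded up to 254652; 254,652 required, 254,725 in favor — approved.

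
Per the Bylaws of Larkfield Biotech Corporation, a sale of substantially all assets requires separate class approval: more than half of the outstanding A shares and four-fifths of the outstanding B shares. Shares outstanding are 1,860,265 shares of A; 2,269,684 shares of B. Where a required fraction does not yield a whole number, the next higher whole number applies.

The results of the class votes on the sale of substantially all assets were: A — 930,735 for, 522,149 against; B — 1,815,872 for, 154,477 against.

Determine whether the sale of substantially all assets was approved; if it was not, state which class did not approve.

Approved — every class gave the required vote.

A: a majority of 1860265 is 930133; 930,133 required, 930,735 in favor — approved.
B: 4/5 of 2269684 = 1815747.20, rounded up to 1815748; 1,815,748 required, 1,815,872 in favor — approved.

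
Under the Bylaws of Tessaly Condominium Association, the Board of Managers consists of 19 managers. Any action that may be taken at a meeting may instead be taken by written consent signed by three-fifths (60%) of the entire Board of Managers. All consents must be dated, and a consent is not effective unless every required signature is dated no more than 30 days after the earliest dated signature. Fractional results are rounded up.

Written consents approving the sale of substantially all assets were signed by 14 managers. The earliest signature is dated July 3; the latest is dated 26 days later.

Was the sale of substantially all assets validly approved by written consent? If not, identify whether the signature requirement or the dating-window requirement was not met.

Effective — both the signature and dating-window requirements are satisfied.

Signatures required: three-fifths (60%) of 19 — 3/5 of 19 = 11.40, rounded up to 12, so 12 needed; 14 signed. Sufficient.
Dating window: the latest signature is 26 days after the earliest; the limit is 30 days. Within the window.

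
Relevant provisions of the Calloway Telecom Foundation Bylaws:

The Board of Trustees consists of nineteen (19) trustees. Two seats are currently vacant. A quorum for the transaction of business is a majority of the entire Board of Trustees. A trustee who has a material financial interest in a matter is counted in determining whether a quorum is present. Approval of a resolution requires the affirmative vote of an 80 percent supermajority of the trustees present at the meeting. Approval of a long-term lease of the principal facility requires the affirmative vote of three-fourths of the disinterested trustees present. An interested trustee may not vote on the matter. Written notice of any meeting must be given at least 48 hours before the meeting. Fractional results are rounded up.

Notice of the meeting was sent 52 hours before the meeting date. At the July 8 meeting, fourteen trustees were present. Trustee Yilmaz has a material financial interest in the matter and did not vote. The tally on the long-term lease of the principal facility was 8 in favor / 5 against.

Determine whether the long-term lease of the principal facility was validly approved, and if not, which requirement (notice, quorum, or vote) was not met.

Notice: 52 hours given; 48 required (52 ≥ 48). Satisfied.
Quorum: 14 present (interested trustees count toward quorum); quorum is 10. Satisfied.
Vote: the long-term lease of the principal facility requires three-fourths of the disinterested trustees present (14 − 1 = 13). 3/4 of 13 = 9.75, rounded up to 10, so 10 affirmative votes are needed; 8 voted in favor. Not satisfied.

Invalid — vote requirement not satisfied.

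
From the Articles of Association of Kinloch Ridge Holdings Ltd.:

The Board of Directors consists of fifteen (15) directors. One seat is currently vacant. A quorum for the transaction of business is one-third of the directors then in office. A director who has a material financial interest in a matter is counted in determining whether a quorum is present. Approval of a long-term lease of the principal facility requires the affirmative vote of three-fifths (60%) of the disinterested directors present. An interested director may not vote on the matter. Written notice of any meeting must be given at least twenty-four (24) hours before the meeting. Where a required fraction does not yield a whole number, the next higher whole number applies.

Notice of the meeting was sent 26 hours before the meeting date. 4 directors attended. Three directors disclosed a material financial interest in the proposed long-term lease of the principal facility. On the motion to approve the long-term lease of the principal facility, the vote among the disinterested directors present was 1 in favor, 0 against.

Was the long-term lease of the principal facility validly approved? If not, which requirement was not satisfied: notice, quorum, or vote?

Notice: 26 hours given; 24 required (26 ≥ 24). Satisfied.
Quorum: 4 present (interested directors count toward quorum); quorum is 5. Not satisfied.
Vote: the long-term lease of the principal facility requires three-fifths of the disinterested directors present (4 − 3 = 1). 3/5 of 1 = 0.60, rounded up to 1, so 1 affirmative vote is needed; 1 voted in favor. Satisfied. (Moot — without a quorum no business can be validly transacted.)

Invalid — quorum requirement not satisfied.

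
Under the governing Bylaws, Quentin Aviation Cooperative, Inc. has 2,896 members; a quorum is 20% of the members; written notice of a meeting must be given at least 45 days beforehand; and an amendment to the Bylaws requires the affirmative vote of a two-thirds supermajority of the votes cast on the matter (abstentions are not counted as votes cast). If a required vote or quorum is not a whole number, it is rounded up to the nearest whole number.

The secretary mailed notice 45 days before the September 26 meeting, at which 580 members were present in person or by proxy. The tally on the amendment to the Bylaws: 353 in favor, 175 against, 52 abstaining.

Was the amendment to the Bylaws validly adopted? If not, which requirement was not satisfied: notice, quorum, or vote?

Notice: 45 days given; 45 required. Satisfied.
Quorum: 20% of 2,896 = 579.20, rounded up to 580; 580 present. Satisfied.
Vote: requires two-thirds of the votes cast (580 − 52 abstaining = 528); 2/3 of 528 = 352, so 352 needed; 353 in favor. Satisfied.

Valid — all requirements satisfied.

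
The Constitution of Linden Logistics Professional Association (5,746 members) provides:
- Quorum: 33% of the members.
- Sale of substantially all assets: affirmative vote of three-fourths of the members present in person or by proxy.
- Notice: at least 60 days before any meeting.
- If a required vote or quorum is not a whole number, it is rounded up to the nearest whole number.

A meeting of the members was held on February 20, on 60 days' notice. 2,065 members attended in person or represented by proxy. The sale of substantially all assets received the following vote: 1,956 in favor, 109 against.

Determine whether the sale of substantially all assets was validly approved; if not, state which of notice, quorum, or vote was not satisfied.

Valid — all requirements satisfied.

Notice: 60 days given; 60 required. Satisfied.
Quorum: 33% of 5,746 = 1,896.18, rounded up to 1,897; 2,065 present. Satisfied.
Vote: requires three-fourths of those present (2,065); 3/4 of 2065 = 1548.75, rounded up to 1549, so 1,549 needed; 1,956 in favor. Satisfied.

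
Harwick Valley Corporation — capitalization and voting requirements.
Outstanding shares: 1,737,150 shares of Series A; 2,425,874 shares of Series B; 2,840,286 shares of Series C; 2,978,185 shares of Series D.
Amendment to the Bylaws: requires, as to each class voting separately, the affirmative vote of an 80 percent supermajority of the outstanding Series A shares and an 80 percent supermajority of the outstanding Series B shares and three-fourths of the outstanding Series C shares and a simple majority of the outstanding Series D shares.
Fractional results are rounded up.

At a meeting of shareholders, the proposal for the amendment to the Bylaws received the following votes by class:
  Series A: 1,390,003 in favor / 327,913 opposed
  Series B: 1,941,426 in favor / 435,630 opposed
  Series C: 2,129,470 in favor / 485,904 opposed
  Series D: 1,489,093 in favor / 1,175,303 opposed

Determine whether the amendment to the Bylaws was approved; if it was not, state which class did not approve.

Not approved — the Series C shares did not give the required vote.

Series A: 4/5 of 1737150 = 1389720; 1,389,720 required, 1,390,003 in favor — approved.
Series B: 4/5 of 2425874 = 1940699.20, rounded up to 1940700; 1,940,700 required, 1,941,426 in favor — approved.
Series C: 3/4 of 2840286 = 2130214.50, rounded up to 2130215; 2,130,215 required, 2,129,470 in favor — not approved.
Series D: a majority of 2978185 is 1489093; 1,489,093 required, 1,489,093 in favor — approved.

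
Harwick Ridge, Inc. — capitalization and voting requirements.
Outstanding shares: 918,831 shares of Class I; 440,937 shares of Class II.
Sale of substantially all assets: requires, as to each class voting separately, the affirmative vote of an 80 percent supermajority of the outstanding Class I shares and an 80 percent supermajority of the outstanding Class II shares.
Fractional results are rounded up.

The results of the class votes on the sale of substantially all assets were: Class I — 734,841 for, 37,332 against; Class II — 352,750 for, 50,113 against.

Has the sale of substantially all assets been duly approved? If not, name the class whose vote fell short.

Not approved — the Class I shares did not give the required vote.

Class I: 4/5 of 918831 = 735064.80, rounded up to 735065; 735,065 required, 734,841 in favor — not approved.
Class II: 4/5 of 440937 = 352749.60, rounded up to 352750; 352,750 required, 352,750 in favor — approved.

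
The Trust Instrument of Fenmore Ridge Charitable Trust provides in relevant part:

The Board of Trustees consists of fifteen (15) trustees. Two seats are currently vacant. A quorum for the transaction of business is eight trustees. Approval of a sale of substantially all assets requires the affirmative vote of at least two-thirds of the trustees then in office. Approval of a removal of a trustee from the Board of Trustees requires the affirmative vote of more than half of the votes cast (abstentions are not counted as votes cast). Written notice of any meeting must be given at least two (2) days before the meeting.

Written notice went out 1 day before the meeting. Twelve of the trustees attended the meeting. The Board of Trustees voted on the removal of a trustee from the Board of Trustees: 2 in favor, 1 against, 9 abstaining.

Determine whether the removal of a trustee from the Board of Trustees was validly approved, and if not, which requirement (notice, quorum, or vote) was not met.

Invalid — notice requirement not satisfied.

Notice: 1 day given; 2 required (1 < 2). Not satisfied.
Quorum: 12 present; quorum is 8. Satisfied.
Vote: the removal of a trustee from the Board of Trustees requires a majority of the votes cast (12 present − 9 abstaining = 3). A majority of 3 is 2, so 2 affirmative votes are needed; 2 voted in favor. Satisfied.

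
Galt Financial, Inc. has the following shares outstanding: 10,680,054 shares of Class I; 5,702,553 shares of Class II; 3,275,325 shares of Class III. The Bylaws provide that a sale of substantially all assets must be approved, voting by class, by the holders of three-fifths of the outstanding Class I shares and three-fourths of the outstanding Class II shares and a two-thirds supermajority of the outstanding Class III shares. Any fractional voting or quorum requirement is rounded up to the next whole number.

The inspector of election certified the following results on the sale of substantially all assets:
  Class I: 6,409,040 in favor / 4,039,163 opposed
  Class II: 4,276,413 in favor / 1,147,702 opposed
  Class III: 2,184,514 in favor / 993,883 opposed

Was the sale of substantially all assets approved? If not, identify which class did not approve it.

Not approved — the Class II shares did not give the required vote.

Class I: 3/5 of 10680054 = 6408032.40, rounded up to 6408033; 6,408,033 required, 6,409,040 in favor — approved.
Class II: 3/4 of 5702553 = 4276914.75, rounded up to 4276915; 4,276,915 required, 4,276,413 in favor — not approved.
Class III: 2/3 of 3275325 = 2183550; 2,183,550 required, 2,184,514 in favor — approved.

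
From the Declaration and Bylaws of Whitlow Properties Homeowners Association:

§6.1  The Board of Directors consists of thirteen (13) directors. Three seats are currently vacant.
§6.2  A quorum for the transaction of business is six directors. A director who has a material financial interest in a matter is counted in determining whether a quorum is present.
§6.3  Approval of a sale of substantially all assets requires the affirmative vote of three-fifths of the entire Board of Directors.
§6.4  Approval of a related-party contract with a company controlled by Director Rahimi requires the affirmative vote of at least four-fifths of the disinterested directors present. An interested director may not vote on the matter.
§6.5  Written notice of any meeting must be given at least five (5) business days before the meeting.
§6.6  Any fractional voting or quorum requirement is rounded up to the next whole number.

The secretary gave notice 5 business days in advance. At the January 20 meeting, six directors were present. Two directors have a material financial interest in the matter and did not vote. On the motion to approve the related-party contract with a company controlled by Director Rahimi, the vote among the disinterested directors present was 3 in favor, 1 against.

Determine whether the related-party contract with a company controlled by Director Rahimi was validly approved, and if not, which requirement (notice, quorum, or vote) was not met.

Notice: 5 business days given; 5 required (5 ≥ 5). Satisfied.
Quorum: 6 present (interested directors count toward quorum); quorum is 6. Satisfied.
Vote: the related-party contract with a company controlled by Director Rahimi requires four-fifths of the disinterested directors present (6 − 2 = 4). 4/5 of 4 = 3.20, rounded up to 4, so 4 affirmative votes are needed; 3 voted in favor. Not satisfied.

Invalid — vote requirement not satisfied.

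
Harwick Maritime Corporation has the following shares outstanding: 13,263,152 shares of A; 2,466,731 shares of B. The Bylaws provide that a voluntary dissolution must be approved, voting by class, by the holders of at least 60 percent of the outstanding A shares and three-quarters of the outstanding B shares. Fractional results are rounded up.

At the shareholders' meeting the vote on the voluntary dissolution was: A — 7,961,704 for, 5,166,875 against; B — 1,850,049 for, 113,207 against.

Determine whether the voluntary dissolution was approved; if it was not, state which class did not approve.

Approved — every class gave the required vote.

A: 3/5 of 13263152 = 7957891.20, rounded up to 7957892; 7,957,892 required, 7,961,704 in favor — approved.
B: 3/4 of 2466731 = 1850048.25, rounded up to 1850049; 1,850,049 required, 1,850,049 in favor — approved.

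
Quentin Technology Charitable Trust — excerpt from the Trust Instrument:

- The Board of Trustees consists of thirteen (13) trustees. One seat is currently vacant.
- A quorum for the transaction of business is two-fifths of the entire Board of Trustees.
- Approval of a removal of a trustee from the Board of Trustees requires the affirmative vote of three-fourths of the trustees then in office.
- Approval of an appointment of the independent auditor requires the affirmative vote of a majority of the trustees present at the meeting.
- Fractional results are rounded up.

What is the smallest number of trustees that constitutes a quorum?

6

2/5 of 13 = 5.20, rounded up to 6.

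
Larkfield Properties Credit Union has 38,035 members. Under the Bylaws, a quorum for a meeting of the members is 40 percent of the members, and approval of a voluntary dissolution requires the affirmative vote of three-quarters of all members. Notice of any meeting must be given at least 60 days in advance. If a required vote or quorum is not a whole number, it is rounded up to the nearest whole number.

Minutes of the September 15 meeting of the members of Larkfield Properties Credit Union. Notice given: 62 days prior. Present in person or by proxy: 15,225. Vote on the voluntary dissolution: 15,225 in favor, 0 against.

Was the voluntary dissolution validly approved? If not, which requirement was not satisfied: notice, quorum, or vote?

Notice: 62 days given; 60 required. Satisfied.
Quorum: 40% of 38,035 = 15,214; 15,225 present. Satisfied.
Vote: requires three-fourths of all members (38,035); 3/4 of 38035 = 28526.25, rounded up to 28527, so 28,527 needed; 15,225 in favor. Not satisfied.

Invalid — vote requirement not satisfied.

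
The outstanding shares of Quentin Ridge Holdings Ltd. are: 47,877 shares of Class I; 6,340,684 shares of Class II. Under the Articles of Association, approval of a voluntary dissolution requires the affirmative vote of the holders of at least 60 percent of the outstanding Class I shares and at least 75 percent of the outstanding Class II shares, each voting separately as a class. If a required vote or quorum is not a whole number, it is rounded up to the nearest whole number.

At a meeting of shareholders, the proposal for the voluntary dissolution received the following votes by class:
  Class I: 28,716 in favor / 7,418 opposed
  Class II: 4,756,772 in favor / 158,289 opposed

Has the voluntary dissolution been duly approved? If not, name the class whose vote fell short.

Not approved — the Class I shares did not give the required vote.

Class I: 3/5 of 47877 = 28726.20, rounded up to 28727; 28,727 required, 28,716 in favor — not approved.
Class II: 3/4 of 6340684 = 4755513; 4,755,513 required, 4,756,772 in favor — approved.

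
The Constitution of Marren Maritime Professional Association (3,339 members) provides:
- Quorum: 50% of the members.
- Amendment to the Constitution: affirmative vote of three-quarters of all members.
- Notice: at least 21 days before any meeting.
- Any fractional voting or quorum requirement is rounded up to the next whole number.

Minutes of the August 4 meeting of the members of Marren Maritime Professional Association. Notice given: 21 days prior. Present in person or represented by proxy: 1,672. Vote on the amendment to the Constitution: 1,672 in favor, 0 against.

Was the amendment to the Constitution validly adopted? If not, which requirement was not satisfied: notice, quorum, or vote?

Notice: 21 days given; 21 required. Satisfied.
Quorum: 50% of 3,339 = 1,669.50, rounded up to 1,670; 1,672 present. Satisfied.
Vote: requires three-fourths of all members (3,339); 3/4 of 3339 = 2504.25, rounded up to 2505, so 2,505 needed; 1,672 in favor. Not satisfied.

Invalid — vote requirement not satisfied.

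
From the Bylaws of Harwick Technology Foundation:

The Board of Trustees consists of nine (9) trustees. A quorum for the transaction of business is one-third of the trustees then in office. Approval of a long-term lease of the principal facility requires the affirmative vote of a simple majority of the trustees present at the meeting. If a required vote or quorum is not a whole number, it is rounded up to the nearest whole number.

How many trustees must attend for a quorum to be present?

1/3 of 9 = 3.

3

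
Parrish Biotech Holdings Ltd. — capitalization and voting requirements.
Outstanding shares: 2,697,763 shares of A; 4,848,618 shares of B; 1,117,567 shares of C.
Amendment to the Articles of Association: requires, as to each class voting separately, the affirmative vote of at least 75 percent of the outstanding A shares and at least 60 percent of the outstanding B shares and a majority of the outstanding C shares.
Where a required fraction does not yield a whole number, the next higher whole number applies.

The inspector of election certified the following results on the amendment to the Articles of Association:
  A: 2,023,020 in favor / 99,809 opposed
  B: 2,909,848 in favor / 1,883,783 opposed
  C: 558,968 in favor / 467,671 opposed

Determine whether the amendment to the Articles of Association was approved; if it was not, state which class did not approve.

A: 3/4 of 2697763 = 2023322.25, rounded up to 2023323; 2,023,323 required, 2,023,020 in favor — not approved.
B: 3/5 of 4848618 = 2909170.80, rounded up to 2909171; 2,909,171 required, 2,909,848 in favor — approved.
C: a majority of 1117567 is 558784; 558,784 required, 558,968 in favor — approved.

Not approved — the A shares did not give the required vote.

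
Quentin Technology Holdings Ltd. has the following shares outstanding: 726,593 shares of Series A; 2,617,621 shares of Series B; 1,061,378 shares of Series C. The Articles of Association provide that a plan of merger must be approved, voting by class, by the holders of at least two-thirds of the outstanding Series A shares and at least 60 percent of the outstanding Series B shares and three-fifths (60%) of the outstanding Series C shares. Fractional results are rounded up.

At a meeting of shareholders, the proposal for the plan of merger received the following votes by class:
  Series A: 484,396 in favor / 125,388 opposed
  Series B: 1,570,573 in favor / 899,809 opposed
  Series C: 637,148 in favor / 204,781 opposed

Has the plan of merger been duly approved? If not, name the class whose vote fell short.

Series A: 2/3 of 726593 = 484395.33, rounded up to 484396; 484,396 required, 484,396 in favor — approved.
Series B: 3/5 of 2617621 = 1570572.60, rounded up to 1570573; 1,570,573 required, 1,570,573 in favor — approved.
Series C: 3/5 of 1061378 = 636826.80, rounded up to 636827; 636,827 required, 637,148 in favor — approved.

Approved — every class gave the required vote.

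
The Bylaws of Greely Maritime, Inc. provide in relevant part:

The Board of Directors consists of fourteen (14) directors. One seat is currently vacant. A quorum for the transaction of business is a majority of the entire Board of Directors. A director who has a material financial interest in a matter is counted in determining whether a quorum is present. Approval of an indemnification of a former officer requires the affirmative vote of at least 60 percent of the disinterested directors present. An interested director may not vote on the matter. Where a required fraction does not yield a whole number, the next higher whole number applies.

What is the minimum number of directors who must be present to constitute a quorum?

A majority of 14 is 8.

8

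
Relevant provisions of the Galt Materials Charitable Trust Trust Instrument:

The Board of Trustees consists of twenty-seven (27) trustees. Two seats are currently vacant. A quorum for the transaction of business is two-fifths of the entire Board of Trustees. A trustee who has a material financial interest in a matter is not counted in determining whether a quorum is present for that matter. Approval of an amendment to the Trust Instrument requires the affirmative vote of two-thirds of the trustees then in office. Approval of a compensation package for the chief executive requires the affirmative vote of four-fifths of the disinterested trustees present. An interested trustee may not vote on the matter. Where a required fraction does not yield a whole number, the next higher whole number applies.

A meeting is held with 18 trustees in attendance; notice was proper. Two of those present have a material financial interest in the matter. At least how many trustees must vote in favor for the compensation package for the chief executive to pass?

13

The compensation package for the chief executive requires four-fifths of the disinterested trustees present (18 − 2 = 16).
4/5 of 16 = 12.80, rounded up to 13.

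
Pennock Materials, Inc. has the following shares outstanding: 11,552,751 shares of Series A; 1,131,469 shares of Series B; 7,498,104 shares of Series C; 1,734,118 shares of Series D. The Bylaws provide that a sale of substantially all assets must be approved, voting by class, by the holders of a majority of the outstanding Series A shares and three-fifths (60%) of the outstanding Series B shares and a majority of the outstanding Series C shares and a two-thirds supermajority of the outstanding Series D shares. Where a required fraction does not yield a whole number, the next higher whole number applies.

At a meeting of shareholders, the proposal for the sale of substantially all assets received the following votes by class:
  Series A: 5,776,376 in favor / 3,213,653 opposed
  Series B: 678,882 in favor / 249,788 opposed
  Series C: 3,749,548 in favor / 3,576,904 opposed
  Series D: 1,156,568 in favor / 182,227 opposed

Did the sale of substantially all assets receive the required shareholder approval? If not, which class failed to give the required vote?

Series A: a majority of 11552751 is 5776376; 5,776,376 required, 5,776,376 in favor — approved.
Series B: 3/5 of 1131469 = 678881.40, rounded up to 678882; 678,882 required, 678,882 in favor — approved.
Series C: a majority of 7498104 is 3749053; 3,749,053 required, 3,749,548 in favor — approved.
Series D: 2/3 of 1734118 = 1156078.67, rounded up to 1156079; 1,156,079 required, 1,156,568 in favor — approved.

Approved — every class gave the required vote.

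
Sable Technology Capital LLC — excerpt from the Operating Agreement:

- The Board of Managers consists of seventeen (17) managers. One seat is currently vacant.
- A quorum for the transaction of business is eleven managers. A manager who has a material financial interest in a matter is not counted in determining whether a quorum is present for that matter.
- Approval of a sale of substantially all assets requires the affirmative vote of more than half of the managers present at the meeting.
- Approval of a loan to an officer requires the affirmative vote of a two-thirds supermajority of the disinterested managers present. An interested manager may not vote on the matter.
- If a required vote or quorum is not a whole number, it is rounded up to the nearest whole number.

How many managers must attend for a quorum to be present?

11

The quorum is fixed at 11.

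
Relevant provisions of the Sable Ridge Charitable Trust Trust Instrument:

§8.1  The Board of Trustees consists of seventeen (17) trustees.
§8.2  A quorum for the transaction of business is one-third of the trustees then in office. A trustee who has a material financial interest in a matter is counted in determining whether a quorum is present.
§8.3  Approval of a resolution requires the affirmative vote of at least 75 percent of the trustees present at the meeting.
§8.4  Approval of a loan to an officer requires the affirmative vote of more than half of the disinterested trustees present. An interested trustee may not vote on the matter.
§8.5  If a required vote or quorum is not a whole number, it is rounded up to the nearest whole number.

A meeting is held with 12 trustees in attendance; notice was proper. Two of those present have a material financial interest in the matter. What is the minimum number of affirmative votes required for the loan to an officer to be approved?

The loan to an officer requires a majority of the disinterested trustees present (12 − 2 = 10).
A majority of 10 is 6.

6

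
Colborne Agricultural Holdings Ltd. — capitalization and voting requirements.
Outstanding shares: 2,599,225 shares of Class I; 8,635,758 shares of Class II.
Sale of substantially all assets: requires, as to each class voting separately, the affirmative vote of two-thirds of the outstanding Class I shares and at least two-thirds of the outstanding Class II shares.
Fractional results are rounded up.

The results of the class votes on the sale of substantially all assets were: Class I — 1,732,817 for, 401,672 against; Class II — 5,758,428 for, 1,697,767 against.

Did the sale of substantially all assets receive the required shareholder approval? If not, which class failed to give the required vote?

Class I: 2/3 of 2599225 = 1732816.67, rounded up to 1732817; 1,732,817 required, 1,732,817 in favor — approved.
Class II: 2/3 of 8635758 = 5757172; 5,757,172 required, 5,758,428 in favor — approved.

Approved — every class gave the required vote.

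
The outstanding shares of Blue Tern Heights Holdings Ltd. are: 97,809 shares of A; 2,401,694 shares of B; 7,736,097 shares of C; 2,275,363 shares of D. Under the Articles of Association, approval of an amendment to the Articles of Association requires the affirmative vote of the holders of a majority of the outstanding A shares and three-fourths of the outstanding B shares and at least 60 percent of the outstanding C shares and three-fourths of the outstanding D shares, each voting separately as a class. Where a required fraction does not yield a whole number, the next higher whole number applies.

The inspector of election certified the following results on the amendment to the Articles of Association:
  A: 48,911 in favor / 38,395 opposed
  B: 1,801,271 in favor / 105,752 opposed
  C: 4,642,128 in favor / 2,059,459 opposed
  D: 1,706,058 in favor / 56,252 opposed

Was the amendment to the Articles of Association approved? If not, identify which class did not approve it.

A: a majority of 97809 is 48905; 48,905 required, 48,911 in favor — approved.
B: 3/4 of 2401694 = 1801270.50, rounded up to 1801271; 1,801,271 required, 1,801,271 in favor — approved.
C: 3/5 of 7736097 = 4641658.20, rounded up to 4641659; 4,641,659 required, 4,642,128 in favor — approved.
D: 3/4 of 2275363 = 1706522.25, rounded up to 1706523; 1,706,523 required, 1,706,058 in favor — not approved.

Not approved — the D shares did not give the required vote.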